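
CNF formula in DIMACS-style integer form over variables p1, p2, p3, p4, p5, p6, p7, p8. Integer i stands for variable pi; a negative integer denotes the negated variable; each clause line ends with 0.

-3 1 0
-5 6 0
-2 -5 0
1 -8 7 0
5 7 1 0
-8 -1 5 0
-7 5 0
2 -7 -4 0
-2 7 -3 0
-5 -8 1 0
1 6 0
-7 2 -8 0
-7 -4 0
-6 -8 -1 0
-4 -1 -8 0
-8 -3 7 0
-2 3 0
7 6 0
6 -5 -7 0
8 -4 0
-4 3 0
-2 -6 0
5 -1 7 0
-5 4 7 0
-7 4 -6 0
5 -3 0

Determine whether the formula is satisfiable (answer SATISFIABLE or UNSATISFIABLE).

p7 = True:
  propagation gives p5=True, p6=True, p2=False, p4=False; an empty clause results — contradiction.
p7 = False:
  p1 = True:
    propagation gives p8=False, p4=False, p5=True; an empty clause results — contradiction.
  p1 = False:
    propagation gives p3=False, p8=False, p5=True, p4=False; an empty clause results — contradiction.
Every branch closes, so no satisfying assignment exists.

UNSATISFIABLE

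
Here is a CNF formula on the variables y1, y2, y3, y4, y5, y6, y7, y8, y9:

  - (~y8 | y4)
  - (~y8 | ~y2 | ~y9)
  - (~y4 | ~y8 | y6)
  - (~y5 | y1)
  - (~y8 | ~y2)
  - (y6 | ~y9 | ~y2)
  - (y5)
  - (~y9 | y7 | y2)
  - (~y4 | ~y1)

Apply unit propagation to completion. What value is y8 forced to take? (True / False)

False

(y5) is a unit clause: y5 = True.
In (~y5 | y1), ~y5 is now false; y1 must hold, so y1 = True.
In (~y4 | ~y1), ~y1 is now false; ~y4 must hold, so y4 = False.
(~y8 | y4) with y4 = False leaves only ~y8, so y8 = False.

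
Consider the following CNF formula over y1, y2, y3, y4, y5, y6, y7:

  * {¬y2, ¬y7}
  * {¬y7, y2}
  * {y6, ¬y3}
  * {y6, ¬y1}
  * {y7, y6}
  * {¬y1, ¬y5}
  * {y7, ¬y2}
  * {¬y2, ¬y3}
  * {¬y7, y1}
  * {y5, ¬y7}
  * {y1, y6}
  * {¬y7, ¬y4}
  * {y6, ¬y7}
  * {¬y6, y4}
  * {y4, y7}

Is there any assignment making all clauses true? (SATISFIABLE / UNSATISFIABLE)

Set y1 = False and propagate.
  then y7 is forced to False.
  then y6 is forced to True.
  then y2 is forced to False.
  then y4 is forced to True.
y3, y5 are now unconstrained; take y3 = True, y5 = False.
Every clause has at least one true literal under this assignment.
So y1=0  y2=0  y3=1  y4=1  y5=0  y6=1  y7=0 is a satisfying assignment.

SATISFIABLE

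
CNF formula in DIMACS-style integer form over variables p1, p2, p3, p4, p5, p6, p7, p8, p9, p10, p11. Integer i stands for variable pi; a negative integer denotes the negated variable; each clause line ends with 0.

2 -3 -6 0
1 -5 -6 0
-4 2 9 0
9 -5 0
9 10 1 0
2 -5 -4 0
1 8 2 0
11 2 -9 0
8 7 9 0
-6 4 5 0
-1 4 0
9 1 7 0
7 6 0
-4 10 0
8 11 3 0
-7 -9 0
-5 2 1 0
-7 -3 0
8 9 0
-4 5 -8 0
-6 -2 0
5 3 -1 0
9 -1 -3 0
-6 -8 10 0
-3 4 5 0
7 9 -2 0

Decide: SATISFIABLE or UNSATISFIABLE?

SATISFIABLE

Pure literal: p10 appears only positively; assign p10 = True.
p11 occurs only positively in the remaining clauses — set p11 = True.
Try p1 = False.
The remaining clauses are satisfied by p2 = False, p3 = False, p4 = False, p5 = False, p6 = False, p7 = True, p8 = True, p9 = False.
Every clause has at least one true literal under this assignment.
So p1=F, p2=F, p3=F, p4=F, p5=F, p6=F, p7=T, p8=T, p9=F, p10=T, p11=T is a satisfying assignment.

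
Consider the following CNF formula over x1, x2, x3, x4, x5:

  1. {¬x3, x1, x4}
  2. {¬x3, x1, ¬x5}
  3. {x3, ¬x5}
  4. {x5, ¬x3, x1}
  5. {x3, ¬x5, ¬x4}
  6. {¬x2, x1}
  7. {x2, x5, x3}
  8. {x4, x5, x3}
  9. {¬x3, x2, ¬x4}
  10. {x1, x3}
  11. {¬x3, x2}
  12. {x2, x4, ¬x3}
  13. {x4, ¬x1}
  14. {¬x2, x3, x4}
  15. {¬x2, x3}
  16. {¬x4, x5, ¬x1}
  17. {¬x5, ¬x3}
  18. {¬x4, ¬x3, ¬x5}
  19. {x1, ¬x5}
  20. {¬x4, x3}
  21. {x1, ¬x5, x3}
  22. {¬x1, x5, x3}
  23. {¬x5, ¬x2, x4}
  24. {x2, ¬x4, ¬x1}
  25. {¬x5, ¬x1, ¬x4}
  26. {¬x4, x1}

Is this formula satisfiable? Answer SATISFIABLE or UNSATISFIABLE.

x3 = True:
  propagation gives x2=True, x1=True, x4=True, x5=True; an empty clause results — contradiction.
x3 = False:
  propagation gives x5=False, x2=True; an empty clause results — contradiction.
Every branch closes, so no satisfying assignment exists.

UNSATISFIABLE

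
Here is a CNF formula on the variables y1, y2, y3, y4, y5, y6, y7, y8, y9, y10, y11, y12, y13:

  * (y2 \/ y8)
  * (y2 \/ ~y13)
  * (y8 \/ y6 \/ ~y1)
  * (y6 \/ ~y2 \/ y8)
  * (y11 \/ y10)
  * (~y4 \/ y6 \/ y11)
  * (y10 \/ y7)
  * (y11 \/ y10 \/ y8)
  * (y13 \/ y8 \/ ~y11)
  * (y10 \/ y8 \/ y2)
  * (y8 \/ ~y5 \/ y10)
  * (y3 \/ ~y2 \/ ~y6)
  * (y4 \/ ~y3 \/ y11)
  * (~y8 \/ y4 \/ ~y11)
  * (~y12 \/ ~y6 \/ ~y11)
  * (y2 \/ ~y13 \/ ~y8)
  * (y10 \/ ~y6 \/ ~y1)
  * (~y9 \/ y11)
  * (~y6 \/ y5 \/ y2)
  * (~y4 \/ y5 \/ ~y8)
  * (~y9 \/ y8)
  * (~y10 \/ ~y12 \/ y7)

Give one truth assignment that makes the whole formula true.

y1=0  y2=0  y3=1  y4=1  y5=1  y6=1  y7=1  y8=1  y9=1  y10=0  y11=1  y12=0  y13=0

Check each clause:
  1. (y8 \/ y2) — y8 is true.
  2. (y2 \/ ~y13) — ~y13 is true.
  3. (~y1 \/ y6 \/ y8) — y8 is true.
  4. (y6 \/ ~y2 \/ y8) — y8 is true.
  5. (y11 \/ y10) — y11 is true.
  6. (~y4 \/ y11 \/ y6) — y11 is true.
  7. (y7 \/ y10) — y7 is true.
  8. (y11 \/ y10 \/ y8) — y8 is true.
  9. (y8 \/ y13 \/ ~y11) — y8 is true.
  10. (y10 \/ y8 \/ y2) — y8 is true.
  11. (y10 \/ y8 \/ ~y5) — y8 is true.
  12. (y3 \/ ~y2 \/ ~y6) — y3 is true.
  13. (y11 \/ y4 \/ ~y3) — y11 is true.
  14. (~y8 \/ ~y11 \/ y4) — y4 is true.
  15. (~y11 \/ ~y12 \/ ~y6) — ~y12 is true.
  16. (~y13 \/ y2 \/ ~y8) — ~y13 is true.
  17. (~y1 \/ ~y6 \/ y10) — ~y1 is true.
  18. (y11 \/ ~y9) — y11 is true.
  19. (~y6 \/ y5 \/ y2) — y5 is true.
  20. (y5 \/ ~y4 \/ ~y8) — y5 is true.
  21. (y8 \/ ~y9) — y8 is true.
  22. (~y10 \/ y7 \/ ~y12) — ~y12 is true.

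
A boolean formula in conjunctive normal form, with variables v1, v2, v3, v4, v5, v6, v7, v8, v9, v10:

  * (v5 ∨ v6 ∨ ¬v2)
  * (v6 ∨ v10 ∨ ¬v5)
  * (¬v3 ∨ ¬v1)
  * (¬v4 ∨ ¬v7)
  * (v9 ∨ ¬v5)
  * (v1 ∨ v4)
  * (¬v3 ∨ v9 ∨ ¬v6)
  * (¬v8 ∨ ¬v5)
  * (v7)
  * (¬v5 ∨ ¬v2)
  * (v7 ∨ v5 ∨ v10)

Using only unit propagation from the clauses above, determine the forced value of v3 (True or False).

False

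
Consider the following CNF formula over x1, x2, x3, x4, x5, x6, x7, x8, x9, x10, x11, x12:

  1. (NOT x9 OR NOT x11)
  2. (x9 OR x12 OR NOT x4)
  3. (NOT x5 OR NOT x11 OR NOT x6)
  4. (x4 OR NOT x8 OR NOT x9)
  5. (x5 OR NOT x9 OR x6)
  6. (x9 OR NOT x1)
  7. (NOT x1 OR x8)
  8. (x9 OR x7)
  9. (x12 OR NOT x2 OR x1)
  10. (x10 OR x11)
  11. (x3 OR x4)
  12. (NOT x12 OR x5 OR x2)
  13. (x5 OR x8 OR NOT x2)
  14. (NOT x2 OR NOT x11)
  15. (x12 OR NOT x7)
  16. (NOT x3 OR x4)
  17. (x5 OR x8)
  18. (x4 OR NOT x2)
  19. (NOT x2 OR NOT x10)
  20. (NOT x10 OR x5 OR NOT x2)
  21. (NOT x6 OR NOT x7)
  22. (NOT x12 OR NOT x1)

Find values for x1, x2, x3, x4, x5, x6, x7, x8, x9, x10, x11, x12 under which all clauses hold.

x1=False, x2=False, x3=True, x4=True, x5=False, x6=True, x7=False, x8=True, x9=True, x10=True, x11=False, x12=False

Branch on x1: take x1 = False.
Set x2 = False and propagate.
Set x3 = True and propagate.
  then x4 is forced to True.
The remaining clauses are satisfied by x5 = False, x6 = True, x7 = False, x8 = True, x9 = True, x10 = True, x11 = False, x12 = False.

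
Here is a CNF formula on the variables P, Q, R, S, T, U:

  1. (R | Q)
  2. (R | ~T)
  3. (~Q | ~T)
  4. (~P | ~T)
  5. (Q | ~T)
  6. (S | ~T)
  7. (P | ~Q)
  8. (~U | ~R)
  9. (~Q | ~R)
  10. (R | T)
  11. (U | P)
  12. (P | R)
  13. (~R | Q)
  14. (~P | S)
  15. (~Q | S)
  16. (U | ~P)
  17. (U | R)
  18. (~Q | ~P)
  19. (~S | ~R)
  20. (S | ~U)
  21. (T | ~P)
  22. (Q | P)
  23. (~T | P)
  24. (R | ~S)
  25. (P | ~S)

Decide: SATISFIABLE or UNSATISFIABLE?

P = True:
  propagation gives T=False; an empty clause results — contradiction.
P = False:
  propagation gives Q=False; an empty clause results — contradiction.
Every branch closes, so no satisfying assignment exists.

UNSATISFIABLE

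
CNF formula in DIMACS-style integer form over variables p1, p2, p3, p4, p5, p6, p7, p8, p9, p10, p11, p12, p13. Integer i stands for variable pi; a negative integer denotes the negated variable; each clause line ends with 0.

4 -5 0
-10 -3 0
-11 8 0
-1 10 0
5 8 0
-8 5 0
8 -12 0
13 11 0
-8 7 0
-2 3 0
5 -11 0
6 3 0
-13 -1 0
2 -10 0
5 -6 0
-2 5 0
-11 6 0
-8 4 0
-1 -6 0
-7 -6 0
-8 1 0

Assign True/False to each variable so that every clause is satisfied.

p1 = F, p2 = F, p3 = T, p4 = T, p5 = T, p6 = T, p7 = F, p8 = F, p9 = F, p10 = F, p11 = F, p12 = F, p13 = T

p4 occurs only positively in the remaining clauses — set p4 = True.
Pure literal: p12 appears only negated; assign p12 = False.
Set p1 = False and propagate.
  then p8 is forced to False.
  then p11 is forced to False.
  then p5 is forced to True.
  then p13 is forced to True.
Set p2 = False and propagate.
  then p10 is forced to False.
Set p3 = True and propagate.
For the remaining variables, p6 = True, p7 = False, p9 = False works.
Check each clause:
  1. {¬p5, p4} — p4 is true.
  2. {¬p3, ¬p10} — ¬p10 is true.
  3. {p8, ¬p11} — ¬p11 is true.
  4. {¬p1, p10} — ¬p1 is true.
  5. {p5, p8} — p5 is true.
  6. {p5, ¬p8} — ¬p8 is true.
  7. {¬p12, p8} — ¬p12 is true.
  8. {p11, p13} — p13 is true.
  9. {¬p8, p7} — ¬p8 is true.
  10. {¬p2, p3} — p3 is true.
  11. {p5, ¬p11} — ¬p11 is true.
  12. {p6, p3} — p3 is true.
  13. {¬p1, ¬p13} — ¬p1 is true.
  14. {¬p10, p2} — ¬p10 is true.
  15. {p5, ¬p6} — p5 is true.
  16. {¬p2, p5} — p5 is true.
  17. {p6, ¬p11} — ¬p11 is true.
  18. {¬p8, p4} — ¬p8 is true.
  19. {¬p1, ¬p6} — ¬p1 is true.
  20. {¬p6, ¬p7} — ¬p7 is true.
  21. {¬p8, p1} — ¬p8 is true.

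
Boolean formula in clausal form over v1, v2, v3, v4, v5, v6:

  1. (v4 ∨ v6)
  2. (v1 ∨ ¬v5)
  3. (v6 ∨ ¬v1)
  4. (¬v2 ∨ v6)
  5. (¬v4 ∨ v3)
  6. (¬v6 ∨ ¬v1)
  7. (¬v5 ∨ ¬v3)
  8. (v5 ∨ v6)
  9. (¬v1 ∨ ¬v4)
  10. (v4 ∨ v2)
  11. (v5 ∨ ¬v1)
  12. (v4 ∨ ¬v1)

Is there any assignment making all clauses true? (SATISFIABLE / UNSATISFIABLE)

Set v1 = False and propagate.
  then v5 is forced to False.
  then v6 is forced to True.
Branch on v2: take v2 = False.
  then v4 is forced to True.
  then v3 is forced to True.
Every clause has at least one true literal under this assignment.
So v1=F, v2=F, v3=T, v4=T, v5=F, v6=T is a satisfying assignment.

SATISFIABLE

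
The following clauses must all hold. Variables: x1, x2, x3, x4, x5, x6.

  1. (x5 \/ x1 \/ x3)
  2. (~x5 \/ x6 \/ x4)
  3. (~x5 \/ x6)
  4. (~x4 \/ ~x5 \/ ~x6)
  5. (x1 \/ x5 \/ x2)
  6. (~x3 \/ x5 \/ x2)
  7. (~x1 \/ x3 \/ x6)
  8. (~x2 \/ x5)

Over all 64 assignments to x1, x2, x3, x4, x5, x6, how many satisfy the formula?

Split on x5, then x6.
  x5=1, x6=1: forces x4=0; x1, x2, x3 free → 2^3 = 8.
  x5=1, x6=0: a clause becomes empty — 0.
  x5=0, x6=1: remaining (x1,x2,x3,x4) ∈ {(1,0,0,0); (1,0,0,1)} — 2.
  x5=0, x6=0: a clause becomes empty — 0.
Total: 8 + 0 + 2 + 0 = 10.

10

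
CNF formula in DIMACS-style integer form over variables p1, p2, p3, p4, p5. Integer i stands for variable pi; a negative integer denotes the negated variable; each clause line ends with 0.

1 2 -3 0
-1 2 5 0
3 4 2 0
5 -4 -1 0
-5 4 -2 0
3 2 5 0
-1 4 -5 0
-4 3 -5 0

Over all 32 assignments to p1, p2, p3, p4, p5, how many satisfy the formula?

Case analysis on p5 and p2:
  p5=1, p2=1: remaining (p1,p3,p4) ∈ {(0,1,1); (1,1,1)} — 2.
  p5=1, p2=0: remaining (p1,p3,p4) ∈ {(1,1,1)} — 1.
  p5=0, p2=1: p3 free; 3 ways for (p1,p4) × 2^1 = 6.
  p5=0, p2=0: a clause becomes empty — 0.
Total: 2 + 1 + 6 + 0 = 9.

9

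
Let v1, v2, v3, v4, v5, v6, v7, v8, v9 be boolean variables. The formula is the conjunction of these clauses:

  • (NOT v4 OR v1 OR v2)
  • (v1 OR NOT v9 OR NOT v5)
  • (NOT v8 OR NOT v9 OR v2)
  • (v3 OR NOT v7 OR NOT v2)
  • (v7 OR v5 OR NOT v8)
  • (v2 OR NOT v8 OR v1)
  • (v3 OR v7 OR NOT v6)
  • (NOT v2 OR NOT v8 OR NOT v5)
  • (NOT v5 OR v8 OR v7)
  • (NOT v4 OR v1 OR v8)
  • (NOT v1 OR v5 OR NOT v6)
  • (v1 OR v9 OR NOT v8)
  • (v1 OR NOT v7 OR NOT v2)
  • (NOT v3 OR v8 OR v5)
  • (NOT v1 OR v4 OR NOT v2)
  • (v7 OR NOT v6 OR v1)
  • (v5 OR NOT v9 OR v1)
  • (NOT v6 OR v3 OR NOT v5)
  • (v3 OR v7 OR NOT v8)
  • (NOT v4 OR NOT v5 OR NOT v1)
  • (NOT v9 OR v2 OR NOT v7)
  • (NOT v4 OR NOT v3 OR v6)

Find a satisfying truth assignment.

v1=F, v2=F, v3=F, v4=F, v5=F, v6=F, v7=T, v8=F, v9=F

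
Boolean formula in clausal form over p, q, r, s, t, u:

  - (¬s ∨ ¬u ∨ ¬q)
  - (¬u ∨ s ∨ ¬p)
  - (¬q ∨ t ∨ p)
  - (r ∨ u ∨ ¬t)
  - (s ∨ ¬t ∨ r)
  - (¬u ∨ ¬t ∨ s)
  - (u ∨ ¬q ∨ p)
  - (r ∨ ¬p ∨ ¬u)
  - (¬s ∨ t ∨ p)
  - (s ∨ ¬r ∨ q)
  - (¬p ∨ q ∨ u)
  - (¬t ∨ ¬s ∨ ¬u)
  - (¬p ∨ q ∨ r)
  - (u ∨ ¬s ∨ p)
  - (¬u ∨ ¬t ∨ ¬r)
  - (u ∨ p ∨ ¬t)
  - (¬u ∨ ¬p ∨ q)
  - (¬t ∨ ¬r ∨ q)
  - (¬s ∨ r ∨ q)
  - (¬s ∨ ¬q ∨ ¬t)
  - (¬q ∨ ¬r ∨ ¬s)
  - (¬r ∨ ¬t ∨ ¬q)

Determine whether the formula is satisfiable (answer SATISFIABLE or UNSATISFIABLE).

Set p = False and propagate.
For the remaining variables, q = False, r = False, s = False, t = False, u = False works.
Every clause has at least one true literal under this assignment.
So p=False, q=False, r=False, s=False, t=False, u=False is a satisfying assignment.

SATISFIABLE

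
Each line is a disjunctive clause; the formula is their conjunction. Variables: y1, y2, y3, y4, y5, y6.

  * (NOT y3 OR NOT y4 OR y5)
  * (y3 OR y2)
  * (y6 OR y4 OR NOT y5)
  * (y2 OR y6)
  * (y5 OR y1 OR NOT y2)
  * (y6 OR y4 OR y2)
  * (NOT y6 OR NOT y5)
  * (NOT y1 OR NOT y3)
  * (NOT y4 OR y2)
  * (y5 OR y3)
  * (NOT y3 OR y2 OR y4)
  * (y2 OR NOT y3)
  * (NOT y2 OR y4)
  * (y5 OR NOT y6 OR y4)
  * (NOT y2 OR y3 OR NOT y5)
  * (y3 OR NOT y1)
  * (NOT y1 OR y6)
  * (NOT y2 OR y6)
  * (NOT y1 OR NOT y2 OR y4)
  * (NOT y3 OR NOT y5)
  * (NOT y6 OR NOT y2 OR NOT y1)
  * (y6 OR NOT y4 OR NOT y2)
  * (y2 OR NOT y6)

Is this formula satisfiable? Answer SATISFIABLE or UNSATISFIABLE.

UNSATISFIABLE

y2 = True:
  propagation gives y4=True, y6=True, y5=False, y3=False; an empty clause results — contradiction.
y2 = False:
  propagation gives y3=True; an empty clause results — contradiction.
Every branch closes, so no satisfying assignment exists.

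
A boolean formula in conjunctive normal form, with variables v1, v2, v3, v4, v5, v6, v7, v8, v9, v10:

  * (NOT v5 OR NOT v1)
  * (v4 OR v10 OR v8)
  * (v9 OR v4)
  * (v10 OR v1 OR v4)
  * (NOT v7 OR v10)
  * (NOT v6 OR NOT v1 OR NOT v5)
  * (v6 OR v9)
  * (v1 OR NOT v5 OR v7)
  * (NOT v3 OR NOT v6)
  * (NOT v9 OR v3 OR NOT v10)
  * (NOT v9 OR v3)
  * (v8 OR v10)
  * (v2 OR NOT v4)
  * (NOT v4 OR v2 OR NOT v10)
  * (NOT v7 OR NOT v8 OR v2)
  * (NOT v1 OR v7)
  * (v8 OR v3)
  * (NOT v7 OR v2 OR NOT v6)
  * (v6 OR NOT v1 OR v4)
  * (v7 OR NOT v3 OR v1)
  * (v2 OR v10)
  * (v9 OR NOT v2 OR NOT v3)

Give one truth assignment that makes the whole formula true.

v1=0, v2=1, v3=1, v4=0, v5=1, v6=0, v7=1, v8=1, v9=1, v10=1

Set v1 = False and propagate.
Branch on v2: take v2 = True.
For the remaining variables, v3 = True, v4 = False, v5 = True, v6 = False, v7 = True, v8 = True, v9 = True, v10 = True works.
Every clause has at least one true literal under this assignment.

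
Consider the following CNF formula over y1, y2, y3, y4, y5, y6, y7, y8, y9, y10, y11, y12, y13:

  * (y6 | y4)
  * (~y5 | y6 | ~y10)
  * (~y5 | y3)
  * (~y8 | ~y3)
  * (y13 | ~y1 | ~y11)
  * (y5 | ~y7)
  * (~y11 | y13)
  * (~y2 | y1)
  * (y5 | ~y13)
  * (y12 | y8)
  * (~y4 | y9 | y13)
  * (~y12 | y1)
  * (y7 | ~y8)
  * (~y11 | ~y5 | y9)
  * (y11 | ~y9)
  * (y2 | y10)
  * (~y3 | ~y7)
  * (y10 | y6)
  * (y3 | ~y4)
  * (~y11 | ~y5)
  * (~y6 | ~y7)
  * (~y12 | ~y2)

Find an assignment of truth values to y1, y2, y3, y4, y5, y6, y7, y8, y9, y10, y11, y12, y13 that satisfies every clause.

y1=True, y2=False, y3=False, y4=False, y5=False, y6=True, y7=False, y8=False, y9=False, y10=True, y11=False, y12=True, y13=False

Check each clause:
  1. (y4 | y6) — y6 is true.
  2. (y6 | ~y10 | ~y5) — ~y5 is true.
  3. (y3 | ~y5) — ~y5 is true.
  4. (~y8 | ~y3) — ~y8 is true.
  5. (~y11 | ~y1 | y13) — ~y11 is true.
  6. (~y7 | y5) — ~y7 is true.
  7. (y13 | ~y11) — ~y11 is true.
  8. (~y2 | y1) — y1 is true.
  9. (~y13 | y5) — ~y13 is true.
  10. (y8 | y12) — y12 is true.
  11. (y9 | y13 | ~y4) — ~y4 is true.
  12. (y1 | ~y12) — y1 is true.
  13. (~y8 | y7) — ~y8 is true.
  14. (y9 | ~y5 | ~y11) — ~y5 is true.
  15. (y11 | ~y9) — ~y9 is true.
  16. (y10 | y2) — y10 is true.
  17. (~y3 | ~y7) — ~y7 is true.
  18. (y10 | y6) — y10 is true.
  19. (y3 | ~y4) — ~y4 is true.
  20. (~y5 | ~y11) — ~y5 is true.
  21. (~y7 | ~y6) — ~y7 is true.
  22. (~y12 | ~y2) — ~y2 is true.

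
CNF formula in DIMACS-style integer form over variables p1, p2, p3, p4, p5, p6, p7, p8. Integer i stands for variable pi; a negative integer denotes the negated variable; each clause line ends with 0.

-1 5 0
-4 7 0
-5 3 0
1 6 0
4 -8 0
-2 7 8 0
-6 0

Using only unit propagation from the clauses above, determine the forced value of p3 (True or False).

(~p6) is a unit clause: p6 = False.
(p6 \/ p1) with p6 = False leaves only p1, so p1 = True.
From (~p1 \/ p5) and p1 = True: p5 = True.
In (p3 \/ ~p5), ~p5 is now false; p3 must hold, so p3 = True.

True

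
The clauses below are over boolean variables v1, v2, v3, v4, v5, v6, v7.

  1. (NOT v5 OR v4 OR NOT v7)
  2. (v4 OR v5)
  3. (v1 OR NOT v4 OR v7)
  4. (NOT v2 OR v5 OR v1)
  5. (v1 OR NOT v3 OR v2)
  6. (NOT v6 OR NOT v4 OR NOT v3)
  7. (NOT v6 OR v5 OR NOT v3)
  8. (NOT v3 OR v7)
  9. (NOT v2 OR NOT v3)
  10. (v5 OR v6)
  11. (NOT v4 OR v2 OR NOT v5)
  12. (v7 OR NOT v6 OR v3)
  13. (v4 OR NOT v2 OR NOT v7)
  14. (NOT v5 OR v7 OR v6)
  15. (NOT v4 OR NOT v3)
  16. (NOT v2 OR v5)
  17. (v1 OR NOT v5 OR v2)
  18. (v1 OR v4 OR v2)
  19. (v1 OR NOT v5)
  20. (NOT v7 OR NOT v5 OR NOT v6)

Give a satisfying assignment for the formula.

Set v1 = False and propagate.
  then v5 is forced to False.
  then v4 is forced to True.
  then v7 is forced to True.
  then v2 is forced to False.
  then v3 is forced to False.
  then v6 is forced to True.

v1=0, v2=0, v3=0, v4=1, v5=0, v6=1, v7=1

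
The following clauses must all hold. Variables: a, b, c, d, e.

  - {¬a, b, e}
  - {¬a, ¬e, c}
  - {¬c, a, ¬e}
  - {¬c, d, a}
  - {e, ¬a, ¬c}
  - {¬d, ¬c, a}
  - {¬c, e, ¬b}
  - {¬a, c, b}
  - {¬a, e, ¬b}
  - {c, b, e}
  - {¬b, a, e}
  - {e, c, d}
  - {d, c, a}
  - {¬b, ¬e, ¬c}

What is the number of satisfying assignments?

Satisfying assignments:
  a=0 b=0 c=0 d=1 e=1
  a=0 b=1 c=0 d=1 e=1
  a=1 b=0 c=1 d=0 e=1
  a=1 b=0 c=1 d=1 e=1
Count: 4.

4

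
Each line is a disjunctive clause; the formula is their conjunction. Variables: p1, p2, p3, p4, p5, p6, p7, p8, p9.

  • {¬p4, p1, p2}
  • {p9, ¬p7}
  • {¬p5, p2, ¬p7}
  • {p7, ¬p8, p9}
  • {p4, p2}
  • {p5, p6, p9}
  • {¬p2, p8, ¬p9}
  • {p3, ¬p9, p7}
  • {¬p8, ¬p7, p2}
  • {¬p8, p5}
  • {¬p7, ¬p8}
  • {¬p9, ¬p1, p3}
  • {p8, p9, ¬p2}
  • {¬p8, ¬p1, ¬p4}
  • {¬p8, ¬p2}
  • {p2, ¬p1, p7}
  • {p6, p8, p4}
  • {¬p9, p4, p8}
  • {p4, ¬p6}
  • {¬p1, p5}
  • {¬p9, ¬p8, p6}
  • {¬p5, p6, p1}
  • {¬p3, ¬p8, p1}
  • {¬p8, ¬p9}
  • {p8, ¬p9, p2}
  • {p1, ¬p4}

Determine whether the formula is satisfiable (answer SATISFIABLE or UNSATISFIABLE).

UNSATISFIABLE

p8 = True:
  propagation gives p5=True, p7=False, p9=True; an empty clause results — contradiction.
p8 = False:
  p9 = True:
    propagation gives p2=False; an empty clause results — contradiction.
  p9 = False:
    propagation gives p7=False, p2=False, p4=True, p1=True; an empty clause results — contradiction.
Every branch closes, so no satisfying assignment exists.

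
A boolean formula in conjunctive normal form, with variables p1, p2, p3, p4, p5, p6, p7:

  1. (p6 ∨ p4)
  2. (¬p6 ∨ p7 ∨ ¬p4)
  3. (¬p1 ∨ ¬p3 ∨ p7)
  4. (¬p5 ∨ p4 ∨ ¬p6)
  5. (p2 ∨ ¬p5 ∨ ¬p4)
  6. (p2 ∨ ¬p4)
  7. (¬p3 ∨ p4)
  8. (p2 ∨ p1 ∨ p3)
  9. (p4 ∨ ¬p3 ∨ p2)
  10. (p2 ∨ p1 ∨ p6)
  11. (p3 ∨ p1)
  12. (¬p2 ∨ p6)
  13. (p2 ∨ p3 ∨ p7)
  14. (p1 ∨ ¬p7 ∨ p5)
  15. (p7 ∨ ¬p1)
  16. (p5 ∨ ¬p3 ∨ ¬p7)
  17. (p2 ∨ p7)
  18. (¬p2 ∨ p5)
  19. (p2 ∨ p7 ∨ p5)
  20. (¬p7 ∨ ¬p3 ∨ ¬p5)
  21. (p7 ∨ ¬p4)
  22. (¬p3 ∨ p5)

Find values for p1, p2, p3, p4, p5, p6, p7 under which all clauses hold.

Branch on p1: take p1 = True.
  then p7 is forced to True.
Set p2 = True and propagate.
  then p6 is forced to True.
  then p5 is forced to True.
  then p4 is forced to True.
  then p3 is forced to False.

p1 = T  p2 = T  p3 = F  p4 = T  p5 = T  p6 = T  p7 = T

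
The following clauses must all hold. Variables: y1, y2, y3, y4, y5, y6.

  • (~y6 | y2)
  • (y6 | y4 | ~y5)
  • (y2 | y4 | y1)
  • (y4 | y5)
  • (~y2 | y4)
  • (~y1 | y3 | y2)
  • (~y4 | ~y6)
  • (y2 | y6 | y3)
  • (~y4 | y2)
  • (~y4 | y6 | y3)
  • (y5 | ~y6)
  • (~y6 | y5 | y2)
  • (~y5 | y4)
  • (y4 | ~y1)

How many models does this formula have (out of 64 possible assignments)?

4

The models are:
  y1=F y2=T y3=T y4=T y5=F y6=F
  y1=F y2=T y3=T y4=T y5=T y6=F
  y1=T y2=T y3=T y4=T y5=F y6=F
  y1=T y2=T y3=T y4=T y5=T y6=F
That's 4 in total.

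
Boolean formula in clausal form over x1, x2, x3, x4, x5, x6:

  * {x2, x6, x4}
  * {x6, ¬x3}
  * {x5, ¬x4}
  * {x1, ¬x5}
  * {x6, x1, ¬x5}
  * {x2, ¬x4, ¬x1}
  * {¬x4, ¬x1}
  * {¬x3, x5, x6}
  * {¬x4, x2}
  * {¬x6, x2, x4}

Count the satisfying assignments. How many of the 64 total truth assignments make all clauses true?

9

Split on x4, then x6.
  x4=T, x6=T: a clause becomes empty — 0.
  x4=T, x6=F: a clause becomes empty — 0.
  x4=F, x6=T: x3 free; 3 ways for (x1,x2,x5) × 2^1 = 6.
  x4=F, x6=F: remaining (x1,x2,x3,x5) ∈ {(F,T,F,F); (T,T,F,F); (T,T,F,T)} — 3.
Total: 0 + 0 + 6 + 3 = 9.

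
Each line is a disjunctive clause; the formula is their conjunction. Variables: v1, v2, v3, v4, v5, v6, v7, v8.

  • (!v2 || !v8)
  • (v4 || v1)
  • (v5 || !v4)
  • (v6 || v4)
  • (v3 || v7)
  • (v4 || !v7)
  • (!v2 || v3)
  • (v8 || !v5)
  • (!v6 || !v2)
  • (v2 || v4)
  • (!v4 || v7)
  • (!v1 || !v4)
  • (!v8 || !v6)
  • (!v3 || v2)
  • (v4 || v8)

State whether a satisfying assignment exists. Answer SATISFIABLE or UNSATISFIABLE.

Try v1 = False.
  then v4 is forced to True.
  then v5 is forced to True.
  then v8 is forced to True.
  then v2 is forced to False.
  then v7 is forced to True.
  then v6 is forced to False.
  then v3 is forced to False.
So v1=0, v2=0, v3=0, v4=1, v5=1, v6=0, v7=1, v8=1 is a satisfying assignment.

SATISFIABLE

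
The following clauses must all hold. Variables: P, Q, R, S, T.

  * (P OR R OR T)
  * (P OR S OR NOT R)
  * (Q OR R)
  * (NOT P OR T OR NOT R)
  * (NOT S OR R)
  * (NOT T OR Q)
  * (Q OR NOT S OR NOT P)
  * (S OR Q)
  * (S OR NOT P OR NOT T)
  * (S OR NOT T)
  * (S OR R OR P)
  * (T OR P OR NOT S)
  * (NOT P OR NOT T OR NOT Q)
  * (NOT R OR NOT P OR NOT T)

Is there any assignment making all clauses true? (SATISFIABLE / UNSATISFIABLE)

Try P = False.
Set Q = True and propagate.
Set R = True and propagate.
  then S is forced to True.
  then T is forced to True.
So P=False  Q=True  R=True  S=True  T=True is a satisfying assignment.

SATISFIABLE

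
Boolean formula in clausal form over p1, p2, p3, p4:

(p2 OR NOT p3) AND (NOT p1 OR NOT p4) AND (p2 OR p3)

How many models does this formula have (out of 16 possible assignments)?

The models are:
  p1=0 p2=1 p3=0 p4=0
  p1=0 p2=1 p3=0 p4=1
  p1=0 p2=1 p3=1 p4=0
  p1=0 p2=1 p3=1 p4=1
  p1=1 p2=1 p3=0 p4=0
  p1=1 p2=1 p3=1 p4=0
That's 6 in total.

6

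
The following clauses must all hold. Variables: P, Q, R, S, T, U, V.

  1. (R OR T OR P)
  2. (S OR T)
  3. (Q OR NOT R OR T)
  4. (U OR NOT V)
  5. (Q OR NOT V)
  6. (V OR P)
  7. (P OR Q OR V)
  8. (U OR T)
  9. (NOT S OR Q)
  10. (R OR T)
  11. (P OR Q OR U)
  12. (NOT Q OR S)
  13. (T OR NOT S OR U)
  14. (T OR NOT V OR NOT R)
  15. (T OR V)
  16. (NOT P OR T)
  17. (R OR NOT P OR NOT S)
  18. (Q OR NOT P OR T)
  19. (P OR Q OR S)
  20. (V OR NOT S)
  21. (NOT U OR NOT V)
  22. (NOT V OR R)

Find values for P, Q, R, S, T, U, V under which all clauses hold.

P=T, Q=F, R=T, S=F, T=T, U=T, V=F

Check each clause:
  1. (T OR R OR P) — P is true.
  2. (T OR S) — T is true.
  3. (NOT R OR Q OR T) — T is true.
  4. (U OR NOT V) — NOT V is true.
  5. (NOT V OR Q) — NOT V is true.
  6. (V OR P) — P is true.
  7. (V OR Q OR P) — P is true.
  8. (T OR U) — T is true.
  9. (NOT S OR Q) — NOT S is true.
  10. (T OR R) — R is true.
  11. (P OR U OR Q) — P is true.
  12. (NOT Q OR S) — NOT Q is true.
  13. (NOT S OR T OR U) — NOT S is true.
  14. (NOT R OR NOT V OR T) — NOT V is true.
  15. (V OR T) — T is true.
  16. (NOT P OR T) — T is true.
  17. (R OR NOT S OR NOT P) — R is true.
  18. (Q OR T OR NOT P) — T is true.
  19. (Q OR P OR S) — P is true.
  20. (V OR NOT S) — NOT S is true.
  21. (NOT V OR NOT U) — NOT V is true.
  22. (R OR NOT V) — NOT V is true.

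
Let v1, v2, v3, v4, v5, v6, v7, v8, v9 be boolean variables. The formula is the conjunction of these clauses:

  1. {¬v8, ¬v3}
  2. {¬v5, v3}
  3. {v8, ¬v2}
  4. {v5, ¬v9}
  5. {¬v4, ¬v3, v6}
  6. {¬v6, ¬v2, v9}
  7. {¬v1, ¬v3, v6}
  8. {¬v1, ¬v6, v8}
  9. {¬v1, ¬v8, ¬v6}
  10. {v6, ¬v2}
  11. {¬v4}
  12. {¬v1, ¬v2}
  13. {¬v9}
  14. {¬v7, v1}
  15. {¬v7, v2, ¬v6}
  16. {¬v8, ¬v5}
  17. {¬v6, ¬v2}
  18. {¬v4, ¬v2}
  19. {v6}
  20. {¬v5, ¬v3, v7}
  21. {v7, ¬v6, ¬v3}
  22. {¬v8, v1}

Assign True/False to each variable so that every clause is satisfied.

The clause (¬v4) is unit: v4 must be False.
The clause (¬v9) is unit: v9 must be False.
The clause (v6) is unit: v6 must be True.
The clause (¬v2) is unit: v2 must be False.
Unit propagation: (¬v7) forces v7 = False.
(¬v3) is a unit clause, so v3 = False.
Unit propagation: (¬v5) forces v5 = False.
Branch on v1: take v1 = False.
  then v8 is forced to False.

v1=False, v2=False, v3=False, v4=False, v5=False, v6=True, v7=False, v8=False, v9=False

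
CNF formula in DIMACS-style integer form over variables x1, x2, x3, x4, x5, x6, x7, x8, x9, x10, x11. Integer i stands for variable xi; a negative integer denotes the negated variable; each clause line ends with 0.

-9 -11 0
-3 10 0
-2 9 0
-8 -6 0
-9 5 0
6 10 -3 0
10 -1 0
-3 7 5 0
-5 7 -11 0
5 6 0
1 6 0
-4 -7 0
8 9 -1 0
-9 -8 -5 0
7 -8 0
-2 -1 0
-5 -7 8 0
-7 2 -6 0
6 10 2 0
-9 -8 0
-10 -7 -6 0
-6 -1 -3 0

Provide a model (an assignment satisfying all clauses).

x1=F  x2=F  x3=T  x4=T  x5=T  x6=T  x7=F  x8=F  x9=T  x10=T  x11=F

Check each clause:
  1. (¬x11 ∨ ¬x9) — ¬x11 is true.
  2. (¬x3 ∨ x10) — x10 is true.
  3. (x9 ∨ ¬x2) — x9 is true.
  4. (¬x6 ∨ ¬x8) — ¬x8 is true.
  5. (x5 ∨ ¬x9) — x5 is true.
  6. (¬x3 ∨ x6 ∨ x10) — x10 is true.
  7. (x10 ∨ ¬x1) — x10 is true.
  8. (x5 ∨ ¬x3 ∨ x7) — x5 is true.
  9. (¬x11 ∨ x7 ∨ ¬x5) — ¬x11 is true.
  10. (x5 ∨ x6) — x5 is true.
  11. (x6 ∨ x1) — x6 is true.
  12. (¬x7 ∨ ¬x4) — ¬x7 is true.
  13. (¬x1 ∨ x8 ∨ x9) — x9 is true.
  14. (¬x8 ∨ ¬x9 ∨ ¬x5) — ¬x8 is true.
  15. (¬x8 ∨ x7) — ¬x8 is true.
  16. (¬x1 ∨ ¬x2) — ¬x1 is true.
  17. (¬x7 ∨ x8 ∨ ¬x5) — ¬x7 is true.
  18. (x2 ∨ ¬x7 ∨ ¬x6) — ¬x7 is true.
  19. (x10 ∨ x2 ∨ x6) — x10 is true.
  20. (¬x9 ∨ ¬x8) — ¬x8 is true.
  21. (¬x7 ∨ ¬x10 ∨ ¬x6) — ¬x7 is true.
  22. (¬x1 ∨ ¬x6 ∨ ¬x3) — ¬x1 is true.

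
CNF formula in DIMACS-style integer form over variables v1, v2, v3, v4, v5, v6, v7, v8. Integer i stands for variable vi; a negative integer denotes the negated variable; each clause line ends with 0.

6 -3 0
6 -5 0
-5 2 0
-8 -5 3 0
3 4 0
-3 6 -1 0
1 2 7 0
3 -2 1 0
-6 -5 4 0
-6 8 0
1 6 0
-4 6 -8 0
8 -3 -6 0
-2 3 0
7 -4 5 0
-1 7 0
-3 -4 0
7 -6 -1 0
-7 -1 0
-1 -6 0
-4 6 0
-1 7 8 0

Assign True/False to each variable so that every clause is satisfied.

Set v1 = False and propagate.
  then v6 is forced to True.
  then v8 is forced to True.
Set v2 = False and propagate.
  then v5 is forced to False.
  then v7 is forced to True.
The remaining clauses are satisfied by v3 = True, v4 = False.
Every clause has at least one true literal under this assignment.
Check each clause:
  1. (v6 || !v3) — v6 is true.
  2. (!v5 || v6) — !v5 is true.
  3. (!v5 || v2) — !v5 is true.
  4. (!v5 || !v8 || v3) — v3 is true.
  5. (v4 || v3) — v3 is true.
  6. (v6 || !v1 || !v3) — v6 is true.
  7. (v2 || v7 || v1) — v7 is true.
  8. (!v2 || v3 || v1) — v3 is true.
  9. (!v5 || v4 || !v6) — !v5 is true.
  10. (!v6 || v8) — v8 is true.
  11. (v1 || v6) — v6 is true.
  12. (v6 || !v4 || !v8) — !v4 is true.
  13. (v8 || !v6 || !v3) — v8 is true.
  14. (!v2 || v3) — v3 is true.
  15. (!v4 || v7 || v5) — !v4 is true.
  16. (!v1 || v7) — !v1 is true.
  17. (!v4 || !v3) — !v4 is true.
  18. (v7 || !v6 || !v1) — !v1 is true.
  19. (!v7 || !v1) — !v1 is true.
  20. (!v1 || !v6) — !v1 is true.
  21. (!v4 || v6) — !v4 is true.
  22. (v8 || v7 || !v1) — v8 is true.

v1=F, v2=F, v3=T, v4=F, v5=F, v6=T, v7=T, v8=T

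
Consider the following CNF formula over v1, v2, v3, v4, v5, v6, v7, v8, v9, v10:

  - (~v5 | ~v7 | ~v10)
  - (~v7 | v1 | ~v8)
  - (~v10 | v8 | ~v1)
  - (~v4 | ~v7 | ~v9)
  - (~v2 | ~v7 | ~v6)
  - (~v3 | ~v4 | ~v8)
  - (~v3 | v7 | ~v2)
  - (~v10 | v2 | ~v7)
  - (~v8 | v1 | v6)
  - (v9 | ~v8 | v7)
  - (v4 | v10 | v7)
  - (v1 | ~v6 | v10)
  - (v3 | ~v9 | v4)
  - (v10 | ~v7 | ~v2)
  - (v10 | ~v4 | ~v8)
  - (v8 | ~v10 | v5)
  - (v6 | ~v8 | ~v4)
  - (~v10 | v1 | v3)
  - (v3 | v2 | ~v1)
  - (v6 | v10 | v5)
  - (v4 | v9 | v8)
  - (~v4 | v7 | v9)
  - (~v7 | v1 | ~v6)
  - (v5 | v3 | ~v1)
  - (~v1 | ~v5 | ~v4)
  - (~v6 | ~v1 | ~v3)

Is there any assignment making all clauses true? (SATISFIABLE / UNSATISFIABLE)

SATISFIABLE

Branch on v1: take v1 = True.
The remaining clauses are satisfied by v2 = True, v3 = True, v4 = False, v5 = False, v6 = False, v7 = True, v8 = True, v9 = True, v10 = True.
So v1=True, v2=True, v3=True, v4=False, v5=False, v6=False, v7=True, v8=True, v9=True, v10=True is a satisfying assignment.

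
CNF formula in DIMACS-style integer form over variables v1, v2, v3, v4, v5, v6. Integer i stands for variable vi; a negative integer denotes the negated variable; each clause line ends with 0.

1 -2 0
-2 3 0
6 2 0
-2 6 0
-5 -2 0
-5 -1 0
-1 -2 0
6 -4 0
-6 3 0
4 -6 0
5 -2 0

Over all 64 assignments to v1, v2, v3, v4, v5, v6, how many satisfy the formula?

The models are:
  v1=0 v2=0 v3=1 v4=1 v5=0 v6=1
  v1=0 v2=0 v3=1 v4=1 v5=1 v6=1
  v1=1 v2=0 v3=1 v4=1 v5=0 v6=1
That's 3 in total.

3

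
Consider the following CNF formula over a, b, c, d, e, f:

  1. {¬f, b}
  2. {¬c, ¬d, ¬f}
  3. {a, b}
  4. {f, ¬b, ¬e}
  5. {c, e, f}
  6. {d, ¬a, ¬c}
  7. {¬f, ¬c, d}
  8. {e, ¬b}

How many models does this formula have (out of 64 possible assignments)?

8

Satisfying assignments:
  a=0 b=1 c=0 d=0 e=1 f=1
  a=0 b=1 c=0 d=1 e=1 f=1
  a=1 b=0 c=0 d=0 e=1 f=0
  a=1 b=0 c=0 d=1 e=1 f=0
  a=1 b=0 c=1 d=1 e=0 f=0
  a=1 b=0 c=1 d=1 e=1 f=0
  a=1 b=1 c=0 d=0 e=1 f=1
  a=1 b=1 c=0 d=1 e=1 f=1
Count: 8.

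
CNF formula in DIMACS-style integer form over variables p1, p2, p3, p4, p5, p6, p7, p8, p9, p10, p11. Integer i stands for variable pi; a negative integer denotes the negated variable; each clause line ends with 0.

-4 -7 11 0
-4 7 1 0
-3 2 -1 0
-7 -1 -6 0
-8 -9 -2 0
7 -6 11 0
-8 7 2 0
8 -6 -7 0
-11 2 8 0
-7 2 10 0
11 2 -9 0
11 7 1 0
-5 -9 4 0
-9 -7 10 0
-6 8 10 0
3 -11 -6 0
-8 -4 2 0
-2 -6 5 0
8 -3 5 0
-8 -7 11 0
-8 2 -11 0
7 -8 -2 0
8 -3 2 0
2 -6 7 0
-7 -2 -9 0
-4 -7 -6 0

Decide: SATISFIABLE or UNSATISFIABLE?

SATISFIABLE

p6 occurs only negated in the remaining clauses — set p6 = False.
p9 occurs only negated in the remaining clauses — set p9 = False.
Branch on p1: take p1 = True.
Branch on p2: take p2 = True.
Branch on p3: take p3 = False.
The remaining clauses are satisfied by p4 = True, p5 = False, p7 = True, p8 = False, p10 = False, p11 = True.
Every clause has at least one true literal under this assignment.
So p1 = True, p2 = True, p3 = False, p4 = True, p5 = False, p6 = False, p7 = True, p8 = False, p9 = False, p10 = False, p11 = True is a satisfying assignment.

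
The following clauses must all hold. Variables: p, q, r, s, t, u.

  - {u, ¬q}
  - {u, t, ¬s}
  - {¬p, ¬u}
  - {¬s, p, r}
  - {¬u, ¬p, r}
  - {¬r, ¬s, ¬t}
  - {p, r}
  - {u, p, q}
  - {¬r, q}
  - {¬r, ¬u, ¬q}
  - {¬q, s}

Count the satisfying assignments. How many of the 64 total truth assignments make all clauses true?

Satisfying assignments:
  p=T q=F r=F s=F t=F u=F
  p=T q=F r=F s=F t=T u=F
  p=T q=F r=F s=T t=T u=F
That's 3 in total.

3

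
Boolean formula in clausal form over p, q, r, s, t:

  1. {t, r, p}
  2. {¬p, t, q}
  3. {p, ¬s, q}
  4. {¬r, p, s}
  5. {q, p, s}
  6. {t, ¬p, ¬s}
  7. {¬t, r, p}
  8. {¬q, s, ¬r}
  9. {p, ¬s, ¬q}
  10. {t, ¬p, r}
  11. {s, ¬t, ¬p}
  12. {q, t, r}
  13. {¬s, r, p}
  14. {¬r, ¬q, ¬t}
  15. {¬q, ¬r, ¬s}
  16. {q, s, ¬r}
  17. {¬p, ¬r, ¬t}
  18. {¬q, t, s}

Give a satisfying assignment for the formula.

p=1, q=1, r=0, s=1, t=1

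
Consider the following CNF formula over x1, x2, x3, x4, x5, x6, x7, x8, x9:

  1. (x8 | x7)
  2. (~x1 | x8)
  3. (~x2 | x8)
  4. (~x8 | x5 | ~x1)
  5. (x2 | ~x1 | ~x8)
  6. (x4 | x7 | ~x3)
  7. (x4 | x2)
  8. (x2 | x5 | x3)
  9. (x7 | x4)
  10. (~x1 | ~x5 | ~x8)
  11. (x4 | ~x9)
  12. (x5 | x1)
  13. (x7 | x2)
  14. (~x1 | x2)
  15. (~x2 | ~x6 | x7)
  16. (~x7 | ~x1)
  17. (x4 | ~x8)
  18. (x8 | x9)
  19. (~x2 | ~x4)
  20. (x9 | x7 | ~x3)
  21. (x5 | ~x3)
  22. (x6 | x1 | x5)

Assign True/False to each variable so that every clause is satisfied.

x1=False, x2=False, x3=False, x4=True, x5=True, x6=True, x7=True, x8=True, x9=False

Check each clause:
  1. (x7 | x8) — x8 is true.
  2. (~x1 | x8) — x8 is true.
  3. (~x2 | x8) — x8 is true.
  4. (x5 | ~x1 | ~x8) — x5 is true.
  5. (~x8 | x2 | ~x1) — ~x1 is true.
  6. (~x3 | x4 | x7) — x4 is true.
  7. (x4 | x2) — x4 is true.
  8. (x2 | x5 | x3) — x5 is true.
  9. (x4 | x7) — x4 is true.
  10. (~x1 | ~x5 | ~x8) — ~x1 is true.
  11. (x4 | ~x9) — x4 is true.
  12. (x1 | x5) — x5 is true.
  13. (x7 | x2) — x7 is true.
  14. (x2 | ~x1) — ~x1 is true.
  15. (~x6 | ~x2 | x7) — ~x2 is true.
  16. (~x7 | ~x1) — ~x1 is true.
  17. (x4 | ~x8) — x4 is true.
  18. (x8 | x9) — x8 is true.
  19. (~x4 | ~x2) — ~x2 is true.
  20. (~x3 | x7 | x9) — ~x3 is true.
  21. (~x3 | x5) — x5 is true.
  22. (x1 | x5 | x6) — x5 is true.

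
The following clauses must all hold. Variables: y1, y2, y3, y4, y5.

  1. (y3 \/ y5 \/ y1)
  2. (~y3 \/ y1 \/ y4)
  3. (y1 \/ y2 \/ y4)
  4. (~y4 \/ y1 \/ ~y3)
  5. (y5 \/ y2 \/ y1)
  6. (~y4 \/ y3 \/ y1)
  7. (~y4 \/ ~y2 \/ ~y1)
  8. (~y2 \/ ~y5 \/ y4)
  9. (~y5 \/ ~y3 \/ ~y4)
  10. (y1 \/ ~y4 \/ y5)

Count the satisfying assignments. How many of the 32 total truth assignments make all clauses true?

9

Split on y1, then y4.
  y1=1, y4=1: remaining (y2,y3,y5) ∈ {(0,0,0); (0,0,1); (0,1,0)} — 3.
  y1=1, y4=0: y3 free; 3 ways for (y2,y5) × 2^1 = 6.
  y1=0, y4=1: a clause becomes empty — 0.
  y1=0, y4=0: a clause becomes empty — 0.
Total: 3 + 6 + 0 + 0 = 9.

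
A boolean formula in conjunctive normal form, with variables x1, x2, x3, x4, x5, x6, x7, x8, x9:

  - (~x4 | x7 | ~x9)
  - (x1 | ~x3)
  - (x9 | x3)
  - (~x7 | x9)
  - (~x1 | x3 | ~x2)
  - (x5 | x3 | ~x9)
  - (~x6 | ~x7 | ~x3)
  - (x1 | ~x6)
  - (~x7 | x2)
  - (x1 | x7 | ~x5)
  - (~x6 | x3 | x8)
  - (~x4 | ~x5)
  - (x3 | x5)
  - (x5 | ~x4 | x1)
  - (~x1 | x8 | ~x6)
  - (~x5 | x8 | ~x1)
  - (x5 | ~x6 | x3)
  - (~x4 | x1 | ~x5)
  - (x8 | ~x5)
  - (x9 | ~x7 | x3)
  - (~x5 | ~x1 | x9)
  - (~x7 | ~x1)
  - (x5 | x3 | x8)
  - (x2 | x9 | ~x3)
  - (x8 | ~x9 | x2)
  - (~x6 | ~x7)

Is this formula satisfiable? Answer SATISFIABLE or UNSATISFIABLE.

x4 occurs only negated in the remaining clauses — set x4 = False.
x8 occurs only positively in the remaining clauses — set x8 = True.
Try x1 = True.
  then x7 is forced to False.
The remaining clauses are satisfied by x2 = False, x3 = False, x5 = True, x6 = True, x9 = True.
So x1=T, x2=F, x3=F, x4=F, x5=T, x6=T, x7=F, x8=T, x9=T is a satisfying assignment.

SATISFIABLE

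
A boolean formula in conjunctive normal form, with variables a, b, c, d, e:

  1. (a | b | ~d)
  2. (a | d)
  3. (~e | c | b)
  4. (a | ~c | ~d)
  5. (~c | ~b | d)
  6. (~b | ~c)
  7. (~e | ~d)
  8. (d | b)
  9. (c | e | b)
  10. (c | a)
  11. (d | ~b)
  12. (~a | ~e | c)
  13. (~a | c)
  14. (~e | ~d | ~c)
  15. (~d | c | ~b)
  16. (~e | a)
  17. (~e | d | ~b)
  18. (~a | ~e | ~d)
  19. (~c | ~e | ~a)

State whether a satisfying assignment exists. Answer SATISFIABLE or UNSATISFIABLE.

SATISFIABLE

Try a = True.
  then c is forced to True.
  then b is forced to False.
  then d is forced to True.
  then e is forced to False.
So a = T, b = F, c = T, d = T, e = F is a satisfying assignment.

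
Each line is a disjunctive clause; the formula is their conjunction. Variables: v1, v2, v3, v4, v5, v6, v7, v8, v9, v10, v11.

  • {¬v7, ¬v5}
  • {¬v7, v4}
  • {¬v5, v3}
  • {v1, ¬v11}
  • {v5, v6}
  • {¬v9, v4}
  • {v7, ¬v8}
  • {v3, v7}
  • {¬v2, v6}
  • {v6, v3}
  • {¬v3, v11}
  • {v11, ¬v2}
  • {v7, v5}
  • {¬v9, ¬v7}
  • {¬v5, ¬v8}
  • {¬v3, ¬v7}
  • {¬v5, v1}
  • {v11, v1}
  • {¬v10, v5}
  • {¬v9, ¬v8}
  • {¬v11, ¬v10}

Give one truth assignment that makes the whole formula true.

v1=1, v2=0, v3=0, v4=1, v5=0, v6=1, v7=1, v8=1, v9=0, v10=0, v11=0

Check each clause:
  1. {¬v7, ¬v5} — ¬v5 is true.
  2. {¬v7, v4} — v4 is true.
  3. {¬v5, v3} — ¬v5 is true.
  4. {v1, ¬v11} — v1 is true.
  5. {v5, v6} — v6 is true.
  6. {¬v9, v4} — v4 is true.
  7. {v7, ¬v8} — v7 is true.
  8. {v7, v3} — v7 is true.
  9. {v6, ¬v2} — v6 is true.
  10. {v3, v6} — v6 is true.
  11. {v11, ¬v3} — ¬v3 is true.
  12. {v11, ¬v2} — ¬v2 is true.
  13. {v5, v7} — v7 is true.
  14. {¬v7, ¬v9} — ¬v9 is true.
  15. {¬v5, ¬v8} — ¬v5 is true.
  16. {¬v7, ¬v3} — ¬v3 is true.
  17. {¬v5, v1} — v1 is true.
  18. {v1, v11} — v1 is true.
  19. {¬v10, v5} — ¬v10 is true.
  20. {¬v9, ¬v8} — ¬v9 is true.
  21. {¬v11, ¬v10} — ¬v11 is true.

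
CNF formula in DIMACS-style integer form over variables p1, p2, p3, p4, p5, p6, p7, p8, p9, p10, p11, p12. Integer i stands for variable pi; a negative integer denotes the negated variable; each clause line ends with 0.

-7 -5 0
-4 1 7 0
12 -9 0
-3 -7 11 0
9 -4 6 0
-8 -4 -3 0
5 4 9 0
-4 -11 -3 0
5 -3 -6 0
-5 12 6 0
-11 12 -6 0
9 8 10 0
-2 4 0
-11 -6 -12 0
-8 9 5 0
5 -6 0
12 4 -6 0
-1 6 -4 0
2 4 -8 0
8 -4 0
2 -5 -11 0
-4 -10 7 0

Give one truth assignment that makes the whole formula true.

p3 occurs only negated in the remaining clauses — set p3 = False.
Branch on p1: take p1 = True.
Try p2 = True.
  then p4 is forced to True.
  then p6 is forced to True.
  then p5 is forced to True.
  then p7 is forced to False.
  then p8 is forced to True.
  then p10 is forced to False.
For the remaining variables, p9 = False, p11 = False, p12 = False works.
Check each clause:
  1. (~p5 | ~p7) — ~p7 is true.
  2. (p7 | p1 | ~p4) — p1 is true.
  3. (p12 | ~p9) — ~p9 is true.
  4. (~p7 | p11 | ~p3) — ~p7 is true.
  5. (p6 | ~p4 | p9) — p6 is true.
  6. (~p8 | ~p4 | ~p3) — ~p3 is true.
  7. (p5 | p4 | p9) — p4 is true.
  8. (~p3 | ~p4 | ~p11) — ~p3 is true.
  9. (p5 | ~p6 | ~p3) — ~p3 is true.
  10. (p6 | ~p5 | p12) — p6 is true.
  11. (~p6 | p12 | ~p11) — ~p11 is true.
  12. (p8 | p10 | p9) — p8 is true.
  13. (p4 | ~p2) — p4 is true.
  14. (~p11 | ~p12 | ~p6) — ~p12 is true.
  15. (p5 | ~p8 | p9) — p5 is true.
  16. (p5 | ~p6) — p5 is true.
  17. (p4 | ~p6 | p12) — p4 is true.
  18. (~p1 | ~p4 | p6) — p6 is true.
  19. (p2 | p4 | ~p8) — p2 is true.
  20. (p8 | ~p4) — p8 is true.
  21. (~p11 | p2 | ~p5) — p2 is true.
  22. (~p10 | p7 | ~p4) — ~p10 is true.

p1 = 1, p2 = 1, p3 = 0, p4 = 1, p5 = 1, p6 = 1, p7 = 0, p8 = 1, p9 = 0, p10 = 0, p11 = 0, p12 = 0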